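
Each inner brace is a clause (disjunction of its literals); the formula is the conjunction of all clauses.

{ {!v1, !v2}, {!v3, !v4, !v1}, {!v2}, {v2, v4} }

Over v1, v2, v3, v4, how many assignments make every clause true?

There are 2^4 = 16 truth assignments over (v1, v2, v3, v4).
Split on v4. With v4 = true, the clauses containing v4 are satisfied and !v4 drops from the rest; 3 of the 2^3 = 8 assignments to the other variables satisfy what remains.
With v4 = false, by the same count on the reduced clause set, 0 assignments work.
(One model: v1=F, v2=F, v3=F, v4=T.)
Total: 3 + 0 = 3.

3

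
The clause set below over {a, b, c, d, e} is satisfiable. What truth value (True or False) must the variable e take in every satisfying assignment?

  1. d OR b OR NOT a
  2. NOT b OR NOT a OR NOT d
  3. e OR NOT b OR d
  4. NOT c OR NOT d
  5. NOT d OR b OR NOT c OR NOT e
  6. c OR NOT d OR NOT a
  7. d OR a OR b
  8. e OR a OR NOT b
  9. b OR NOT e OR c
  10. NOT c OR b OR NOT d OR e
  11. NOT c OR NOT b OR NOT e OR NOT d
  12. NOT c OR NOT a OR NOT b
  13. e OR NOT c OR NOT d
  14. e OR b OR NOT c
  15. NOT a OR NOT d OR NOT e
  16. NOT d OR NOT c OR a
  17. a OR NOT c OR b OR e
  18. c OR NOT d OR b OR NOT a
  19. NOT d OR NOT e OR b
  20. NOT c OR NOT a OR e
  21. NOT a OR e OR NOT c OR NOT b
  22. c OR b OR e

True

Suppose e = false.
Case b = false:
Unit clause (NOT c) forces c = false.
That conflicts with the unit clause (c).
Undo b and try b = true.
Unit clause (d) forces d = true.
Unit clause (NOT a) forces a = false.
That conflicts with the unit clause (a).
Either choice for b ends in contradiction.
So every satisfying assignment has e = True.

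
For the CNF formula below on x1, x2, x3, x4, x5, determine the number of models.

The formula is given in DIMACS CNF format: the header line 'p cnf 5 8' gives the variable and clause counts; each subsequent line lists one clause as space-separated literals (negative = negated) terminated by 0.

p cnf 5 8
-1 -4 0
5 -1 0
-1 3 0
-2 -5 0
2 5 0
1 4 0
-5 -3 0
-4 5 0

There are 2^5 = 32 truth assignments over (x1, x2, x3, x4, x5).
Split on x3. With x3 = True, the clauses containing x3 are satisfied and ¬x3 drops from the rest; 0 of the 2^4 = 16 assignments to the other variables satisfy what remains.
With x3 = False, by the same count on the reduced clause set, 1 assignment works.
(One model: x1=F, x2=F, x3=F, x4=T, x5=T.)
Total: 0 + 1 = 1.

1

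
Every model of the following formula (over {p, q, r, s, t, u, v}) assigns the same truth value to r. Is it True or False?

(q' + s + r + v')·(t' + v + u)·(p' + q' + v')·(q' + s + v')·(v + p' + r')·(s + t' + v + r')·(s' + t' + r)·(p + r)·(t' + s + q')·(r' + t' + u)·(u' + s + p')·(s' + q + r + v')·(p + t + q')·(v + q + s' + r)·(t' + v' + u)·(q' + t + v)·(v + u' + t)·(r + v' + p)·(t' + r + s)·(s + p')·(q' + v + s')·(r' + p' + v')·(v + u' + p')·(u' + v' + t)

Suppose r = 0.
(p) alone gives p = 1.
(s) alone gives s = 1.
(t') alone gives t = 0.
Branch on q: set q = 0.
(v') alone gives v = 0.
Now (v) is unsatisfied and unit — conflict.
So q must be the other value — set q = 1.
(v') alone gives v = 0.
Now (v) is unsatisfied and unit — conflict.
Both values of q lead to a conflict.
So every satisfying assignment has r = True.

True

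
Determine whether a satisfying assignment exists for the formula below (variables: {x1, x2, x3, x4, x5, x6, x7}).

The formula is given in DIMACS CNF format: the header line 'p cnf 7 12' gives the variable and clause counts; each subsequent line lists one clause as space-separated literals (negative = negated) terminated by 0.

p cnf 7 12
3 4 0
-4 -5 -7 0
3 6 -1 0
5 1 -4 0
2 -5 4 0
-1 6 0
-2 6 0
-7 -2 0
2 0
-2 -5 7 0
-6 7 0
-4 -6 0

Unsatisfiable

(x2) alone gives x2 = True.
(x6) alone gives x6 = True.
(¬x7) alone gives x7 = False.
Now (x7) is unsatisfied and unit — conflict.
No assignment satisfies every clause.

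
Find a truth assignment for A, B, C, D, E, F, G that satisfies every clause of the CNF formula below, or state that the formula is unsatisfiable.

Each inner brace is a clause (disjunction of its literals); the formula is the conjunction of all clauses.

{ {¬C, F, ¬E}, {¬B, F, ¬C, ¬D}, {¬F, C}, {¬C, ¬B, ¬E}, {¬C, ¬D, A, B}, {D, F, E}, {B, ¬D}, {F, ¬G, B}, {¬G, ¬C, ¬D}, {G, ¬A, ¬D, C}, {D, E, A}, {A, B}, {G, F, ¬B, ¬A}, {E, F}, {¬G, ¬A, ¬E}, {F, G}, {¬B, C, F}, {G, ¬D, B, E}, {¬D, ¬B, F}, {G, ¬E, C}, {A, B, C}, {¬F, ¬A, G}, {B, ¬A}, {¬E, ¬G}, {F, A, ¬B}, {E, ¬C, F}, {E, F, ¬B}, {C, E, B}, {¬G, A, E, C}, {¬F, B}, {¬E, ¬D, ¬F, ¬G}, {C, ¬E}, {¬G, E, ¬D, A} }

Suppose F = True.
(C) alone gives C = True.
(B) alone gives B = True.
(¬E) alone gives E = False.
Suppose G = False.
(¬A) alone gives A = False.
(D) alone gives D = True.
Every clause now holds.

A: False, B: True, C: True, D: True, E: False, F: True, G: False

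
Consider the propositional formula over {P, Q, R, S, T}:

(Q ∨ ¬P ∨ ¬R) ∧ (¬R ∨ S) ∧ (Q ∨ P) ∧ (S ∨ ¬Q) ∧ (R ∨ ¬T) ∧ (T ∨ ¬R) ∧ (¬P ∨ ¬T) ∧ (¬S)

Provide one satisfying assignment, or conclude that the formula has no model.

The clause (¬S) is unit, so S = False.
The clause (¬R) is unit, so R = False.
The clause (¬Q) is unit, so Q = False.
The clause (P) is unit, so P = True.
The clause (¬T) is unit, so T = False.
This assignment satisfies each clause.

P: True, Q: False, R: False, S: False, T: False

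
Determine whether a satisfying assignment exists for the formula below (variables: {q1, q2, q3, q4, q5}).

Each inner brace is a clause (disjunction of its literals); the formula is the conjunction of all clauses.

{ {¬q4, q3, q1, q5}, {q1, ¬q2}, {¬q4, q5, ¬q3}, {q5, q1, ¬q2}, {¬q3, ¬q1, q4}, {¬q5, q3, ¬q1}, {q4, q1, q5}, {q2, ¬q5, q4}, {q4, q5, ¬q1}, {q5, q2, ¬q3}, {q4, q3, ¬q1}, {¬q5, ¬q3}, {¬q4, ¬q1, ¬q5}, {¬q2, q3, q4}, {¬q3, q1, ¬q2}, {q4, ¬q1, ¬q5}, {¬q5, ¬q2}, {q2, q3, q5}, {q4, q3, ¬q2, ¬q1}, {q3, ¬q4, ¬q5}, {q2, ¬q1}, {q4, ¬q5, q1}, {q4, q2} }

Case q1 = True:
The clause (q2) is unit, so q2 = True.
The clause (¬q5) is unit, so q5 = False.
The clause (q4) is unit, so q4 = True.
The clause (¬q3) is unit, so q3 = False.
All clauses are satisfied.
A satisfying assignment: q1 ↦ True,  q2 ↦ True,  q3 ↦ False,  q4 ↦ True,  q5 ↦ False.

Yes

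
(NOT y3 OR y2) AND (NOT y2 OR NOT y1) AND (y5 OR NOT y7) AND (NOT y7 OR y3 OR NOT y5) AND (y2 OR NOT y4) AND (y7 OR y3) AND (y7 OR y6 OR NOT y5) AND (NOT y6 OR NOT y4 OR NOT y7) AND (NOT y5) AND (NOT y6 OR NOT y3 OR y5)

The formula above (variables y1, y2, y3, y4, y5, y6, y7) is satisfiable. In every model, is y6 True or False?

False

Suppose y6 = true.
The clause (NOT y5) is unit, so y5 = false.
The clause (NOT y7) is unit, so y7 = false.
The clause (y3) is unit, so y3 = true.
Now (NOT y3) is unsatisfied and unit — conflict.
So every satisfying assignment has y6 = False.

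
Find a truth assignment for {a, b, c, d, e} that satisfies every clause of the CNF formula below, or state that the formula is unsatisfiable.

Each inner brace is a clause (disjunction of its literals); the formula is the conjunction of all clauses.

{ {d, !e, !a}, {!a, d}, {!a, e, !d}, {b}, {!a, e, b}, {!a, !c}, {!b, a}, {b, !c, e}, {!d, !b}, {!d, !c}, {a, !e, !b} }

The clause (b) is unit, so b = true.
The clause (a) is unit, so a = true.
The clause (d) is unit, so d = true.
But (!d) is also a unit clause — contradiction.

UNSATISFIABLE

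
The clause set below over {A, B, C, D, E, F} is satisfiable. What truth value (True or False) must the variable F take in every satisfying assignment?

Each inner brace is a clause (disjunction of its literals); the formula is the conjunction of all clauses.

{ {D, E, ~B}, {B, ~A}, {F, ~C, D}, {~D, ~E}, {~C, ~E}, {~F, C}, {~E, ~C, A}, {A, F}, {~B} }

Suppose F = 0.
From the singleton clause (A), A = 1.
From the singleton clause (B), B = 1.
But (~B) is also a unit clause — contradiction.
So every satisfying assignment has F = True.

True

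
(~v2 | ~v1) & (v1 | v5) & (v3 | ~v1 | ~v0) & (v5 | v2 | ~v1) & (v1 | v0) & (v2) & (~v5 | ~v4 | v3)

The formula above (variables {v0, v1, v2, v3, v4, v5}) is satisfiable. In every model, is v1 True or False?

Suppose v1 = 1.
Unit clause (~v2) forces v2 = 0.
That conflicts with the unit clause (v2).
So every satisfying assignment has v1 = False.

False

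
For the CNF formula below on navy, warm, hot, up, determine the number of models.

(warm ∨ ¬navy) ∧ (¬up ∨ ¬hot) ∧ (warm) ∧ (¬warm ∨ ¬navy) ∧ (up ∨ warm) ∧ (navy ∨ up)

There are 2^4 = 16 truth assignments over (navy, warm, hot, up).
Check each against the 6 clauses (columns in the order navy, warm, hot, up):
  F F F F  ✗ fails (warm)
  F F F T  ✗ fails (warm)
  F F T F  ✗ fails (warm)
  F F T T  ✗ fails (¬up ∨ ¬hot)
  F T F F  ✗ fails (navy ∨ up)
  F T F T  ✓ satisfies all
  F T T F  ✗ fails (navy ∨ up)
  F T T T  ✗ fails (¬up ∨ ¬hot)
  T F F F  ✗ fails (warm ∨ ¬navy)
  T F F T  ✗ fails (warm ∨ ¬navy)
  T F T F  ✗ fails (warm ∨ ¬navy)
  T F T T  ✗ fails (warm ∨ ¬navy)
  T T F F  ✗ fails (¬warm ∨ ¬navy)
  T T F T  ✗ fails (¬warm ∨ ¬navy)
  T T T F  ✗ fails (¬warm ∨ ¬navy)
  T T T T  ✗ fails (¬up ∨ ¬hot)
1 of the 16 rows is a model.

1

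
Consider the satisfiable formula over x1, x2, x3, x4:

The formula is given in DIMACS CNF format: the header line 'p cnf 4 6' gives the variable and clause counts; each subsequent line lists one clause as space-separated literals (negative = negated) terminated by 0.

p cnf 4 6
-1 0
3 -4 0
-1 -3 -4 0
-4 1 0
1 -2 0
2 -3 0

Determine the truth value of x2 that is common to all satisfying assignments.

False

Suppose x2 = True.
The clause (¬x1) is unit, so x1 = False.
But (x1) is also a unit clause — contradiction.
So every satisfying assignment has x2 = False.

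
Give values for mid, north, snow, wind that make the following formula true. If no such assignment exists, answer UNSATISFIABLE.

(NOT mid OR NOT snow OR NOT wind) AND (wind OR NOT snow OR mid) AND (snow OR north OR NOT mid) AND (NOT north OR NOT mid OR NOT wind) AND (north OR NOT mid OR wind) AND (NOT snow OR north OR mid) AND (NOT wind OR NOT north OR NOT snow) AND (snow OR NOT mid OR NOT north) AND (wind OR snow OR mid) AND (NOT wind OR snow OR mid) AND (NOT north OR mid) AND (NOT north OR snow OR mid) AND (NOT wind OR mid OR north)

mid=true,  north=true,  snow=true,  wind=false

Case north = true:
The clause (mid) is unit, so mid = true.
The clause (NOT wind) is unit, so wind = false.
The clause (snow) is unit, so snow = true.
All clauses are satisfied.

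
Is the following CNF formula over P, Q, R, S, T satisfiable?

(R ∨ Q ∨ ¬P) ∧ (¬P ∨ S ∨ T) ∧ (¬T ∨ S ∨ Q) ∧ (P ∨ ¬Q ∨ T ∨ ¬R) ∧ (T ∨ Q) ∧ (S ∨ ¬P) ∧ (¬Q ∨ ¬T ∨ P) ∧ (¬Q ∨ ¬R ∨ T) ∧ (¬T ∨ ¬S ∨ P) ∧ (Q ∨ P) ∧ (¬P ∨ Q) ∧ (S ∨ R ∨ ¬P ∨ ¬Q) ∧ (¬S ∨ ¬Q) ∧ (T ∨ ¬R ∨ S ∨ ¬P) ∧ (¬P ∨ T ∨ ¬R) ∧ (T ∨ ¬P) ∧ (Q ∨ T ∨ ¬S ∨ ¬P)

Try T = False.
(Q) alone gives Q = True.
(¬R) alone gives R = False.
(¬S) alone gives S = False.
(¬P) alone gives P = False.
Every clause now holds.
A satisfying assignment: P=False, Q=True, R=False, S=False, T=False.

Yes, satisfiable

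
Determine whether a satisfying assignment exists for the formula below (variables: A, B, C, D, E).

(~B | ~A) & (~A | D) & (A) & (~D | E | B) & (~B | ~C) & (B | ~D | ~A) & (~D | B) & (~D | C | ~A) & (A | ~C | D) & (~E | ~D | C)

The clause (A) is unit, so A = 1.
The clause (~B) is unit, so B = 0.
The clause (D) is unit, so D = 1.
But (~D) is also a unit clause — contradiction.
No assignment satisfies every clause.

No, unsatisfiable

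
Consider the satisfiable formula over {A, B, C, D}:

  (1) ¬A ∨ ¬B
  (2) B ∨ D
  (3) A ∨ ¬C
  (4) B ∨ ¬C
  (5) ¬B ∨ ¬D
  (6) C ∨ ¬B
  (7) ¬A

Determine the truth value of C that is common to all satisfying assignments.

False

Suppose C = True.
Unit clause (A) forces A = True.
That conflicts with the unit clause (¬A).
So every satisfying assignment has C = False.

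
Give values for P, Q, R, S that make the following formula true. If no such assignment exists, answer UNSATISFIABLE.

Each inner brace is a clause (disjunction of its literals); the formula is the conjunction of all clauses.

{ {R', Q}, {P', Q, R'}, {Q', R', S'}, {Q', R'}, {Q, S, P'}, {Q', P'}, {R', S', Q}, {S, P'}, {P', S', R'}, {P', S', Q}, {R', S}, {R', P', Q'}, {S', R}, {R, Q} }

P ↦ 0,  Q ↦ 1,  R ↦ 0,  S ↦ 0

Case R = 0:
(S') alone gives S = 0.
(P') alone gives P = 0.
(Q) alone gives Q = 1.
This assignment satisfies each clause.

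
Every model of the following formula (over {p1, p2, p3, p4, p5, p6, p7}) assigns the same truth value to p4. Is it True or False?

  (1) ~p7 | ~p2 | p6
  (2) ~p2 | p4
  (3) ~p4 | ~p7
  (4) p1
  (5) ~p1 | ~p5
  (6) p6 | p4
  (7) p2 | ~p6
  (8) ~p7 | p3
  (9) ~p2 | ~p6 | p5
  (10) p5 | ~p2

True

Suppose p4 = 0.
From the singleton clause (~p2), p2 = 0.
From the singleton clause (p1), p1 = 1.
From the singleton clause (~p5), p5 = 0.
From the singleton clause (p6), p6 = 1.
Now (~p6) is unsatisfied and unit — conflict.
So every satisfying assignment has p4 = True.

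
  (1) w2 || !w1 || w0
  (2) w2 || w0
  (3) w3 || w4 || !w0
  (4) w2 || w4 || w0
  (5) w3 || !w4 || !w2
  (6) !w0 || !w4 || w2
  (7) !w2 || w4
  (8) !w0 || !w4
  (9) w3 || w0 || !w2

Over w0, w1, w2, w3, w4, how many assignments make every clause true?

4

There are 2^5 = 32 truth assignments over (w0, w1, w2, w3, w4).
Split on w4. With w4 = true, the clauses containing w4 are satisfied and !w4 drops from the rest; 2 of the 2^4 = 16 assignments to the other variables satisfy what remains.
With w4 = false, by the same count on the reduced clause set, 2 assignments work.
(One model: w0=F, w1=F, w2=T, w3=T, w4=T.)
Total: 2 + 2 = 4.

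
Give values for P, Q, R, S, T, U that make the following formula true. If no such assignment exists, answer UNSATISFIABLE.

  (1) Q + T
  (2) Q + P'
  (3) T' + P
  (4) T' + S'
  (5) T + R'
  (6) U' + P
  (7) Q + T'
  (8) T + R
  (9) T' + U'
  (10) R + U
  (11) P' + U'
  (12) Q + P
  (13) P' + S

UNSATISFIABLE

Try Q = 1.
Try T = 0.
Unit clause (R') forces R = 0.
Now (R) is unsatisfied and unit — conflict.
That branch fails; take T = 1 instead.
Unit clause (P) forces P = 1.
Unit clause (S') forces S = 0.
Now (S) is unsatisfied and unit — conflict.
Both values of T lead to a conflict.
That branch fails; take Q = 0 instead.
Unit clause (T) forces T = 1.
Now (T') is unsatisfied and unit — conflict.
Both values of Q lead to a conflict.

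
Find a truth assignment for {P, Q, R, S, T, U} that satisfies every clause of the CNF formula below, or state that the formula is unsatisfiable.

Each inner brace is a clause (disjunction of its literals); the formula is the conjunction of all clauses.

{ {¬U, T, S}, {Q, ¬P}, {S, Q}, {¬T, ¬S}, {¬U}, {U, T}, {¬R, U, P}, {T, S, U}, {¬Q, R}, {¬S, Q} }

Unit clause (¬U) forces U = False.
Unit clause (T) forces T = True.
Unit clause (¬S) forces S = False.
Unit clause (Q) forces Q = True.
Unit clause (R) forces R = True.
Unit clause (P) forces P = True.
This assignment satisfies each clause.

P: True, Q: True, R: True, S: False, T: True, U: False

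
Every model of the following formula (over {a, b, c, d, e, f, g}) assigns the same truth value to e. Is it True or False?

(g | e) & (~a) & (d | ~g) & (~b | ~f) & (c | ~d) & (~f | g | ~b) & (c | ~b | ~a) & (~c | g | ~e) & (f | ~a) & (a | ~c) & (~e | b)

True

Suppose e = 0.
Unit clause (g) forces g = 1.
Unit clause (~a) forces a = 0.
Unit clause (d) forces d = 1.
Unit clause (c) forces c = 1.
But (~c) is also a unit clause — contradiction.
So every satisfying assignment has e = True.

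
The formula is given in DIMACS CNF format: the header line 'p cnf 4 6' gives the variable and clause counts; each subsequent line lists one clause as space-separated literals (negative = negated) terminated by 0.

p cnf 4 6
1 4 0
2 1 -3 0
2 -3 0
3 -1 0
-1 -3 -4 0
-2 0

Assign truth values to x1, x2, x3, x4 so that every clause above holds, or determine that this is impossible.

The clause (¬x2) is unit, so x2 = False.
The clause (¬x3) is unit, so x3 = False.
The clause (¬x1) is unit, so x1 = False.
The clause (x4) is unit, so x4 = True.
Every clause now holds.

x1 ↦ False; x2 ↦ False; x3 ↦ False; x4 ↦ True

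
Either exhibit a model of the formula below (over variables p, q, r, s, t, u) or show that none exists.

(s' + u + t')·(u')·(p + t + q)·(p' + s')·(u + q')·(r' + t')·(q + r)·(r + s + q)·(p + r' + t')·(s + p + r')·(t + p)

Unit clause (u') forces u = 0.
Unit clause (q') forces q = 0.
Unit clause (r) forces r = 1.
Unit clause (t') forces t = 0.
Unit clause (p) forces p = 1.
Unit clause (s') forces s = 0.
Every clause now holds.

p ↦ 1; q ↦ 0; r ↦ 1; s ↦ 0; t ↦ 0; u ↦ 0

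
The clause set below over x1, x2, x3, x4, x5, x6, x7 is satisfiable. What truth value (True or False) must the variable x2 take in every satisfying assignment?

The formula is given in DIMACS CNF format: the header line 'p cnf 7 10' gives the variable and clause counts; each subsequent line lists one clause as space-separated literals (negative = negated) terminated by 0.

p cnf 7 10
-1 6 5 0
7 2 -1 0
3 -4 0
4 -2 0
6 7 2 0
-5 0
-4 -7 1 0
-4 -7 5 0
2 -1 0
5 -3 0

False

Suppose x2 = True.
(x4) alone gives x4 = True.
(x3) alone gives x3 = True.
(¬x5) alone gives x5 = False.
Now (x5) is unsatisfied and unit — conflict.
So every satisfying assignment has x2 = False.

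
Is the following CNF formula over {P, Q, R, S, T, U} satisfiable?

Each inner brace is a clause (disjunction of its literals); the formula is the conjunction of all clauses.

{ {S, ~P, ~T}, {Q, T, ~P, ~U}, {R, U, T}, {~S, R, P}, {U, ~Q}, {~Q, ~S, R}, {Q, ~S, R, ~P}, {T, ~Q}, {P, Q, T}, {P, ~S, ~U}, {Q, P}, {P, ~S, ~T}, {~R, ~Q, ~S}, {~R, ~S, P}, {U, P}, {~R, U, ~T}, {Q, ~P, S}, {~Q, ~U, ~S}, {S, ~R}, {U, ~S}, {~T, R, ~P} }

Branch on U: set U = 1.
Branch on T: set T = 1.
Branch on S: set S = 1.
From the singleton clause (P), P = 1.
From the singleton clause (~Q), Q = 0.
From the singleton clause (R), R = 1.
Every clause now holds.
A satisfying assignment: P: 1,  Q: 0,  R: 1,  S: 1,  T: 1,  U: 1.

Yes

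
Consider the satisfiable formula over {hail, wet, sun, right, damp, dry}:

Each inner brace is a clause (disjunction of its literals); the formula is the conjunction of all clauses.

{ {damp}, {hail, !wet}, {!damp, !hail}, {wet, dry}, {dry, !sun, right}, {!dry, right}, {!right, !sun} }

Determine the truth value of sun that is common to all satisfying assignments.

Suppose sun = true.
From the singleton clause (damp), damp = true.
From the singleton clause (!hail), hail = false.
From the singleton clause (!wet), wet = false.
From the singleton clause (dry), dry = true.
From the singleton clause (right), right = true.
Now (!right) is unsatisfied and unit — conflict.
So every satisfying assignment has sun = False.

False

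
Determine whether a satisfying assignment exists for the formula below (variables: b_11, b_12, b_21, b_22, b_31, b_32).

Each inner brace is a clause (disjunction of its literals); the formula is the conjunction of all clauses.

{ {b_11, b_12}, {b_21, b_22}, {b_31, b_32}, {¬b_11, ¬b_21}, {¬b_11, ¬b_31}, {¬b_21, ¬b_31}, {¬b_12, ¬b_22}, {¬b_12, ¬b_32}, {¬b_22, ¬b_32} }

Branch on b_11: set b_11 = True.
From the singleton clause (¬b_21), b_21 = False.
From the singleton clause (b_22), b_22 = True.
From the singleton clause (¬b_31), b_31 = False.
From the singleton clause (b_32), b_32 = True.
Now (¬b_32) is unsatisfied and unit — conflict.
Backtrack on b_11: now try b_11 = False.
From the singleton clause (b_12), b_12 = True.
From the singleton clause (¬b_22), b_22 = False.
From the singleton clause (b_21), b_21 = True.
From the singleton clause (¬b_31), b_31 = False.
From the singleton clause (b_32), b_32 = True.
Now (¬b_32) is unsatisfied and unit — conflict.
Both values of b_11 lead to a conflict.
No assignment satisfies every clause.

Unsatisfiable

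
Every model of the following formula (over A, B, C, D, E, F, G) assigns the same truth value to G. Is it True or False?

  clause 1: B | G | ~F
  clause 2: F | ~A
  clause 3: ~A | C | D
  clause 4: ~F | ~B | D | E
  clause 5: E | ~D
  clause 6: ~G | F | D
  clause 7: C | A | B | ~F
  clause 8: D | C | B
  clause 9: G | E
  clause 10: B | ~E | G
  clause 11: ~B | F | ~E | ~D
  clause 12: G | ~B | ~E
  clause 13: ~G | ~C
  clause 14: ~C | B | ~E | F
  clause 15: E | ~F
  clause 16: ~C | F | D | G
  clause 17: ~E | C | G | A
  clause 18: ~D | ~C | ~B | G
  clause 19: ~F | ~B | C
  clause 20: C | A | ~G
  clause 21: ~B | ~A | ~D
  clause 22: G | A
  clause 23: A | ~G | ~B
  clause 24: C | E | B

Suppose G = 0.
The clause (E) is unit, so E = 1.
The clause (B) is unit, so B = 1.
But (~B) is also a unit clause — contradiction.
So every satisfying assignment has G = True.

True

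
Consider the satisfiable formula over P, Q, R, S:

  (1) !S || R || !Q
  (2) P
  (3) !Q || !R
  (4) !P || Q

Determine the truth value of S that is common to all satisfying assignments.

False

Suppose S = true.
(P) alone gives P = true.
(Q) alone gives Q = true.
(R) alone gives R = true.
Now (!R) is unsatisfied and unit — conflict.
So every satisfying assignment has S = False.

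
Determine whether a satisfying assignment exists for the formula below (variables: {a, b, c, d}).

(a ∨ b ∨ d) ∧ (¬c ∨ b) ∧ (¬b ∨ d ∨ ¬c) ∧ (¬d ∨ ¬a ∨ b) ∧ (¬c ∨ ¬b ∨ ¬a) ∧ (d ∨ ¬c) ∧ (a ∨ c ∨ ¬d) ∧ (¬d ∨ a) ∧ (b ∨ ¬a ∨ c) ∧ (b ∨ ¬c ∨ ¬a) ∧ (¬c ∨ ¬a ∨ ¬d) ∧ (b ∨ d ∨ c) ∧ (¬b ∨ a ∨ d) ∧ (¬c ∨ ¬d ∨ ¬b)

Satisfiable

Try c = False.
Try a = True.
Unit clause (b) forces b = True.
Every clause is now satisfied; d is unconstrained.
A satisfying assignment: a: True,  b: True,  c: False,  d: False.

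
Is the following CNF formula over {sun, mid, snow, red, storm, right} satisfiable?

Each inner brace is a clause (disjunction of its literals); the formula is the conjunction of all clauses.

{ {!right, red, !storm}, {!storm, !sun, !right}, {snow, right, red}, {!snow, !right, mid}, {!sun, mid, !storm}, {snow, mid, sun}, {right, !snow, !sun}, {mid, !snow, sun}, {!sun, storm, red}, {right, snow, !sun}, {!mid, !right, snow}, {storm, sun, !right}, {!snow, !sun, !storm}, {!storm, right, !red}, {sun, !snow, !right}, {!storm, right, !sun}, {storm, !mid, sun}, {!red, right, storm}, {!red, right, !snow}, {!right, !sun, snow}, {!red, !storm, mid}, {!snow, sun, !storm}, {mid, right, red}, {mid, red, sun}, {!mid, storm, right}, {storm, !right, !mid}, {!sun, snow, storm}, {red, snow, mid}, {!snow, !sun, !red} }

No

Try right = false.
Try snow = true.
(!sun) alone gives sun = false.
(mid) alone gives mid = true.
(storm) alone gives storm = true.
But (!storm) is also a unit clause — contradiction.
That branch fails; take snow = false instead.
(red) alone gives red = true.
(!sun) alone gives sun = false.
(mid) alone gives mid = true.
(!storm) alone gives storm = false.
But (storm) is also a unit clause — contradiction.
Both values of snow lead to a conflict.
That branch fails; take right = true instead.
Try red = true.
Try storm = false.
(sun) alone gives sun = true.
(snow) alone gives snow = true.
But (!snow) is also a unit clause — contradiction.
That branch fails; take storm = true instead.
(!sun) alone gives sun = false.
(!snow) alone gives snow = false.
(mid) alone gives mid = true.
But (!mid) is also a unit clause — contradiction.
Both values of storm lead to a conflict.
That branch fails; take red = false instead.
(!storm) alone gives storm = false.
(!sun) alone gives sun = false.
But (sun) is also a unit clause — contradiction.
Both values of red lead to a conflict.
Both values of right lead to a conflict.
No assignment satisfies every clause.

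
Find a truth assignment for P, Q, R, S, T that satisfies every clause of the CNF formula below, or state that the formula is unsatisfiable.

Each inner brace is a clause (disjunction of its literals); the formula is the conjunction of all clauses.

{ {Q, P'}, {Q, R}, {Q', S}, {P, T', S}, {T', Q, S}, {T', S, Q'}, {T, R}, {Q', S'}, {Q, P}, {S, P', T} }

Try Q = 1.
(S) alone gives S = 1.
But (S') is also a unit clause — contradiction.
That branch fails; take Q = 0 instead.
(P') alone gives P = 0.
But (P) is also a unit clause — contradiction.
Both values of Q lead to a conflict.

UNSATISFIABLE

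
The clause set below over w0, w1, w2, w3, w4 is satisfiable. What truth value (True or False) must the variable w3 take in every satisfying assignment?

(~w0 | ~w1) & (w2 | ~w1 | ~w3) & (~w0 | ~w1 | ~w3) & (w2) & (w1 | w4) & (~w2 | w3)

True

Suppose w3 = 0.
(w2) alone gives w2 = 1.
That conflicts with the unit clause (~w2).
So every satisfying assignment has w3 = True.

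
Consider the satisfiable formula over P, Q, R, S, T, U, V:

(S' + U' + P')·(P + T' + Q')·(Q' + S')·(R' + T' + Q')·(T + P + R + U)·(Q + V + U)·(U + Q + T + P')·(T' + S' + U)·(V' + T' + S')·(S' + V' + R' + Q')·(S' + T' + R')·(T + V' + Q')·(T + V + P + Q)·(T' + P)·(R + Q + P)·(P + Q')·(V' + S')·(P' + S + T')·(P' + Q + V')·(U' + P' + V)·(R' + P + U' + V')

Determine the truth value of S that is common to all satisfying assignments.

Suppose S = 1.
(Q') alone gives Q = 0.
(V') alone gives V = 0.
(U) alone gives U = 1.
(P') alone gives P = 0.
(T) alone gives T = 1.
That conflicts with the unit clause (T').
So every satisfying assignment has S = False.

False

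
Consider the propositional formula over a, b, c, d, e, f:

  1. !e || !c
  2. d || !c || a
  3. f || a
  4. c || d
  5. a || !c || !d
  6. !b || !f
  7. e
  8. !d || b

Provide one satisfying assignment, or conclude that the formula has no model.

a: true, b: true, c: false, d: true, e: true, f: false

(e) alone gives e = true.
(!c) alone gives c = false.
(d) alone gives d = true.
(b) alone gives b = true.
(!f) alone gives f = false.
(a) alone gives a = true.
This assignment satisfies each clause.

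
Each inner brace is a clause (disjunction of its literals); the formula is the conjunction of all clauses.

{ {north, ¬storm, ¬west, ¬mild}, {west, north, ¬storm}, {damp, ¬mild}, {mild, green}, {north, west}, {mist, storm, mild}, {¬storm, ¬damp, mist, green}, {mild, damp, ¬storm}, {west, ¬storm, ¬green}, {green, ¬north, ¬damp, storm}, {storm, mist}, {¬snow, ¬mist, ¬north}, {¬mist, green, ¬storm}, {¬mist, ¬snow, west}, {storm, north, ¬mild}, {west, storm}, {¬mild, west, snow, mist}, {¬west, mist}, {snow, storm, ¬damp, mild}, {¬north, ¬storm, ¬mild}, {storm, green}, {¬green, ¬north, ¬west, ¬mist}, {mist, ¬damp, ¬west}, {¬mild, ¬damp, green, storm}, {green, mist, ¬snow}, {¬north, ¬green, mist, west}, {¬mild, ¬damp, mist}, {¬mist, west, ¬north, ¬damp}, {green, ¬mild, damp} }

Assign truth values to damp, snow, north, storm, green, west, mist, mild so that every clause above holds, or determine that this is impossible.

Case damp = True:
Case mild = False:
Unit clause (green) forces green = True.
Case north = False:
Unit clause (west) forces west = True.
Unit clause (mist) forces mist = True.
Case snow = True:
No clause remains; storm is free.

damp ↦ True,  snow ↦ True,  north ↦ False,  storm ↦ True,  green ↦ True,  west ↦ True,  mist ↦ True,  mild ↦ False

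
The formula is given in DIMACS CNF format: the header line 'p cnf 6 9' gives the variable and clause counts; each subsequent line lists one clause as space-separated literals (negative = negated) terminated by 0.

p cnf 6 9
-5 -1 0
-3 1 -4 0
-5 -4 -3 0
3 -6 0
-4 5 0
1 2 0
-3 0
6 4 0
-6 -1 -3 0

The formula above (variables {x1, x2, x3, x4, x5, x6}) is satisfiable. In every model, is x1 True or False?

Suppose x1 = True.
Unit clause (¬x5) forces x5 = False.
Unit clause (¬x4) forces x4 = False.
Unit clause (¬x3) forces x3 = False.
Unit clause (¬x6) forces x6 = False.
Now (x6) is unsatisfied and unit — conflict.
So every satisfying assignment has x1 = False.

False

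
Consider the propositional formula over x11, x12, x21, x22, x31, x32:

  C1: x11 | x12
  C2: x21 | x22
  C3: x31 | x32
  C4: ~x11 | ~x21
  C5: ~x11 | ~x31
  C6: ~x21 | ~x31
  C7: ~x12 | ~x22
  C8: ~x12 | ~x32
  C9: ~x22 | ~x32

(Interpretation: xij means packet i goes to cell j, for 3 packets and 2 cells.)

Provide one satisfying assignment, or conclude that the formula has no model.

Try x11 = 1.
(~x21) alone gives x21 = 0.
(x22) alone gives x22 = 1.
(~x31) alone gives x31 = 0.
(x32) alone gives x32 = 1.
But (~x32) is also a unit clause — contradiction.
Backtrack on x11: now try x11 = 0.
(x12) alone gives x12 = 1.
(~x22) alone gives x22 = 0.
(x21) alone gives x21 = 1.
(~x31) alone gives x31 = 0.
(x32) alone gives x32 = 1.
But (~x32) is also a unit clause — contradiction.
Either choice for x11 ends in contradiction.

UNSATISFIABLE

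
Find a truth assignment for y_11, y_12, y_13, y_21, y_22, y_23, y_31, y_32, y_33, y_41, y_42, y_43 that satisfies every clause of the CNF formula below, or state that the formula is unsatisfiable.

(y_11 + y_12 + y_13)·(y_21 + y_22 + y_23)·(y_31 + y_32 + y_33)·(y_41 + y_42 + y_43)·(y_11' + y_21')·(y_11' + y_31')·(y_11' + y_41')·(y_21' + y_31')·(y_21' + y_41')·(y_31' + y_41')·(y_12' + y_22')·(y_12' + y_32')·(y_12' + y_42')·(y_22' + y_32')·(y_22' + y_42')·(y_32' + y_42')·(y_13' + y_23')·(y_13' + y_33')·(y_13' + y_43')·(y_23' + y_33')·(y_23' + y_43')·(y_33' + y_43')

Try y_11 = 0.
Try y_12 = 1.
(y_22') alone gives y_22 = 0.
(y_32') alone gives y_32 = 0.
(y_42') alone gives y_42 = 0.
Try y_21 = 1.
(y_31') alone gives y_31 = 0.
(y_33) alone gives y_33 = 1.
(y_41') alone gives y_41 = 0.
(y_43) alone gives y_43 = 1.
Now (y_43') is unsatisfied and unit — conflict.
So y_21 must be the other value — set y_21 = 0.
(y_23) alone gives y_23 = 1.
(y_13') alone gives y_13 = 0.
(y_33') alone gives y_33 = 0.
(y_31) alone gives y_31 = 1.
(y_41') alone gives y_41 = 0.
(y_43) alone gives y_43 = 1.
Now (y_43') is unsatisfied and unit — conflict.
Either choice for y_21 ends in contradiction.
So y_12 must be the other value — set y_12 = 0.
(y_13) alone gives y_13 = 1.
(y_23') alone gives y_23 = 0.
(y_33') alone gives y_33 = 0.
(y_43') alone gives y_43 = 0.
Try y_21 = 1.
(y_31') alone gives y_31 = 0.
(y_32) alone gives y_32 = 1.
(y_41') alone gives y_41 = 0.
(y_42) alone gives y_42 = 1.
Now (y_42') is unsatisfied and unit — conflict.
So y_21 must be the other value — set y_21 = 0.
(y_22) alone gives y_22 = 1.
(y_32') alone gives y_32 = 0.
(y_31) alone gives y_31 = 1.
(y_41') alone gives y_41 = 0.
(y_42) alone gives y_42 = 1.
Now (y_42') is unsatisfied and unit — conflict.
Either choice for y_21 ends in contradiction.
Either choice for y_12 ends in contradiction.
So y_11 must be the other value — set y_11 = 1.
(y_21') alone gives y_21 = 0.
(y_31') alone gives y_31 = 0.
(y_41') alone gives y_41 = 0.
Try y_22 = 1.
(y_12') alone gives y_12 = 0.
(y_32') alone gives y_32 = 0.
(y_33) alone gives y_33 = 1.
(y_42') alone gives y_42 = 0.
(y_43) alone gives y_43 = 1.
Now (y_43') is unsatisfied and unit — conflict.
So y_22 must be the other value — set y_22 = 0.
(y_23) alone gives y_23 = 1.
(y_13') alone gives y_13 = 0.
(y_33') alone gives y_33 = 0.
(y_32) alone gives y_32 = 1.
(y_12') alone gives y_12 = 0.
(y_42') alone gives y_42 = 0.
(y_43) alone gives y_43 = 1.
Now (y_43') is unsatisfied and unit — conflict.
Either choice for y_22 ends in contradiction.
Either choice for y_11 ends in contradiction.

UNSATISFIABLE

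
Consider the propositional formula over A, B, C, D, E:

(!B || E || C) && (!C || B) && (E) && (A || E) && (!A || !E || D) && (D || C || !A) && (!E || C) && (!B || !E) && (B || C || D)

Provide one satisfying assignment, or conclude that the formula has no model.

UNSATISFIABLE

Unit clause (E) forces E = true.
Unit clause (C) forces C = true.
Unit clause (B) forces B = true.
But (!B) is also a unit clause — contradiction.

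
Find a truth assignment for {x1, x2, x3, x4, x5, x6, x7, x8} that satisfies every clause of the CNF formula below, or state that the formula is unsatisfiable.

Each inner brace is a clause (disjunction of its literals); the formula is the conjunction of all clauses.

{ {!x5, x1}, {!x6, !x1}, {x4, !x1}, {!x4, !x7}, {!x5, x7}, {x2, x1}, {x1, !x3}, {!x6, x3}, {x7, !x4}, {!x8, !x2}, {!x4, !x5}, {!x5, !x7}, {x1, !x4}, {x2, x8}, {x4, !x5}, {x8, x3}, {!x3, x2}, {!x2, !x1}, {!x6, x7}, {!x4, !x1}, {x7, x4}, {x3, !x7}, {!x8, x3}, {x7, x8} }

Case x5 = false:
Case x6 = false:
Case x4 = true:
The clause (!x7) is unit, so x7 = false.
But (x7) is also a unit clause — contradiction.
So x4 must be the other value — set x4 = false.
The clause (!x1) is unit, so x1 = false.
The clause (x2) is unit, so x2 = true.
The clause (!x3) is unit, so x3 = false.
The clause (!x8) is unit, so x8 = false.
But (x8) is also a unit clause — contradiction.
Both values of x4 lead to a conflict.
So x6 must be the other value — set x6 = true.
The clause (!x1) is unit, so x1 = false.
The clause (x2) is unit, so x2 = true.
The clause (!x3) is unit, so x3 = false.
But (x3) is also a unit clause — contradiction.
Both values of x6 lead to a conflict.
So x5 must be the other value — set x5 = true.
The clause (x1) is unit, so x1 = true.
The clause (!x6) is unit, so x6 = false.
The clause (x4) is unit, so x4 = true.
But (!x4) is also a unit clause — contradiction.
Both values of x5 lead to a conflict.

UNSATISFIABLE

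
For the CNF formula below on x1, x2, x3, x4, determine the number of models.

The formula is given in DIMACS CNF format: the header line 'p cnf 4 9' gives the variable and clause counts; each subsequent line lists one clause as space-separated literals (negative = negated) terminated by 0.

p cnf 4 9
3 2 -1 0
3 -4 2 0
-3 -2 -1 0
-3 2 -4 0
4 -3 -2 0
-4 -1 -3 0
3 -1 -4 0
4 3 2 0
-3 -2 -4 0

There are 2^4 = 16 truth assignments over (x1, x2, x3, x4).
Check each against the 9 clauses (columns in the order x1, x2, x3, x4):
  F F F F  ✗ fails (x4 ∨ x3 ∨ x2)
  F F F T  ✗ fails (x3 ∨ ¬x4 ∨ x2)
  F F T F  ✓ satisfies all
  F F T T  ✗ fails (¬x3 ∨ x2 ∨ ¬x4)
  F T F F  ✓ satisfies all
  F T F T  ✓ satisfies all
  F T T F  ✗ fails (x4 ∨ ¬x3 ∨ ¬x2)
  F T T T  ✗ fails (¬x3 ∨ ¬x2 ∨ ¬x4)
  T F F F  ✗ fails (x3 ∨ x2 ∨ ¬x1)
  T F F T  ✗ fails (x3 ∨ x2 ∨ ¬x1)
  T F T F  ✓ satisfies all
  T F T T  ✗ fails (¬x3 ∨ x2 ∨ ¬x4)
  T T F F  ✓ satisfies all
  T T F T  ✗ fails (x3 ∨ ¬x1 ∨ ¬x4)
  T T T F  ✗ fails (¬x3 ∨ ¬x2 ∨ ¬x1)
  T T T T  ✗ fails (¬x3 ∨ ¬x2 ∨ ¬x1)
5 of the 16 rows are models.

5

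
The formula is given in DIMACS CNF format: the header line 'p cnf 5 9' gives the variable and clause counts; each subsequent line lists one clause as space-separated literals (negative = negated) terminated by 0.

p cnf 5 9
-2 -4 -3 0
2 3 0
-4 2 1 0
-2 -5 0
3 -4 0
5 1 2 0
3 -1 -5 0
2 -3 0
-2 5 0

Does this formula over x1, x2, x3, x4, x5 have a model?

Case x2 = True:
Unit clause (¬x5) forces x5 = False.
Now (x5) is unsatisfied and unit — conflict.
Undo x2 and try x2 = False.
Unit clause (x3) forces x3 = True.
Now (¬x3) is unsatisfied and unit — conflict.
Neither x2 = True nor x2 = False works.
No assignment satisfies every clause.

No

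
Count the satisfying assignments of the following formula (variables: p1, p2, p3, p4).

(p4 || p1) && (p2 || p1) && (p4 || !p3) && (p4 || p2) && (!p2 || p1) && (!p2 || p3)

3

There are 2^4 = 16 truth assignments over (p1, p2, p3, p4).
Check each against the 6 clauses (columns in the order p1, p2, p3, p4):
  F F F F  ✗ fails (p4 || p1)
  F F F T  ✗ fails (p2 || p1)
  F F T F  ✗ fails (p4 || p1)
  F F T T  ✗ fails (p2 || p1)
  F T F F  ✗ fails (p4 || p1)
  F T F T  ✗ fails (!p2 || p1)
  F T T F  ✗ fails (p4 || p1)
  F T T T  ✗ fails (!p2 || p1)
  T F F F  ✗ fails (p4 || p2)
  T F F T  ✓ satisfies all
  T F T F  ✗ fails (p4 || !p3)
  T F T T  ✓ satisfies all
  T T F F  ✗ fails (!p2 || p3)
  T T F T  ✗ fails (!p2 || p3)
  T T T F  ✗ fails (p4 || !p3)
  T T T T  ✓ satisfies all
3 of the 16 rows are models.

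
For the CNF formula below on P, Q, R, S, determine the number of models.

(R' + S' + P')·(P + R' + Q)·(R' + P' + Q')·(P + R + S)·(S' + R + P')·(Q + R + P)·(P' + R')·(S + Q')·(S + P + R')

There are 2^4 = 16 truth assignments over (P, Q, R, S).
Check each against the 9 clauses (columns in the order P, Q, R, S):
  F F F F  ✗ fails (P + R + S)
  F F F T  ✗ fails (Q + R + P)
  F F T F  ✗ fails (P + R' + Q)
  F F T T  ✗ fails (P + R' + Q)
  F T F F  ✗ fails (P + R + S)
  F T F T  ✓ satisfies all
  F T T F  ✗ fails (S + Q')
  F T T T  ✓ satisfies all
  T F F F  ✓ satisfies all
  T F F T  ✗ fails (S' + R + P')
  T F T F  ✗ fails (P' + R')
  T F T T  ✗ fails (R' + S' + P')
  T T F F  ✗ fails (S + Q')
  T T F T  ✗ fails (S' + R + P')
  T T T F  ✗ fails (R' + P' + Q')
  T T T T  ✗ fails (R' + S' + P')
3 of the 16 rows are models.

3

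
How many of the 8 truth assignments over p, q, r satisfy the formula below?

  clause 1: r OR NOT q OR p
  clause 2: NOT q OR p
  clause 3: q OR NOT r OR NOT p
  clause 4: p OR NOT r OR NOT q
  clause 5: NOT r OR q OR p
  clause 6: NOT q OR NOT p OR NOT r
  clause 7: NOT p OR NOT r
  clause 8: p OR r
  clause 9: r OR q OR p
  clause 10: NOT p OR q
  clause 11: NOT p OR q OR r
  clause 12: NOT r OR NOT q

1

There are 2^3 = 8 truth assignments over (p, q, r).
Check each against the 12 clauses (columns in the order p, q, r):
  F F F  ✗ fails (p OR r)
  F F T  ✗ fails (NOT r OR q OR p)
  F T F  ✗ fails (r OR NOT q OR p)
  F T T  ✗ fails (NOT q OR p)
  T F F  ✗ fails (NOT p OR q)
  T F T  ✗ fails (q OR NOT r OR NOT p)
  T T F  ✓ satisfies all
  T T T  ✗ fails (NOT q OR NOT p OR NOT r)
1 of the 8 rows is a model.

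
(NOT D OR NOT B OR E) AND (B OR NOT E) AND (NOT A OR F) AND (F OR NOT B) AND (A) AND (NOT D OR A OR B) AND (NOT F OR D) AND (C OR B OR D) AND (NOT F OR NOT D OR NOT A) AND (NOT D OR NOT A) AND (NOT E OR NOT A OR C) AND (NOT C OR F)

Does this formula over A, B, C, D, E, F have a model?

The clause (A) is unit, so A = true.
The clause (F) is unit, so F = true.
The clause (D) is unit, so D = true.
But (NOT D) is also a unit clause — contradiction.
No assignment satisfies every clause.

No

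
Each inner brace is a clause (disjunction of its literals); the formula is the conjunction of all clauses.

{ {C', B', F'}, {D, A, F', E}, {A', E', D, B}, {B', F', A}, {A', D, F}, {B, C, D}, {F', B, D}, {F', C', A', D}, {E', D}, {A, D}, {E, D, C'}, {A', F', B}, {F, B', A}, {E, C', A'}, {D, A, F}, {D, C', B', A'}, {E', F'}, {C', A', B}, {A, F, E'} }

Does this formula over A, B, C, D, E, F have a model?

Yes

Suppose E = 0.
Suppose A = 0.
Unit clause (D) forces D = 1.
Suppose B = 0.
All clauses hold; C, F can take either value.
A satisfying assignment: A=0; B=0; C=0; D=1; E=0; F=0.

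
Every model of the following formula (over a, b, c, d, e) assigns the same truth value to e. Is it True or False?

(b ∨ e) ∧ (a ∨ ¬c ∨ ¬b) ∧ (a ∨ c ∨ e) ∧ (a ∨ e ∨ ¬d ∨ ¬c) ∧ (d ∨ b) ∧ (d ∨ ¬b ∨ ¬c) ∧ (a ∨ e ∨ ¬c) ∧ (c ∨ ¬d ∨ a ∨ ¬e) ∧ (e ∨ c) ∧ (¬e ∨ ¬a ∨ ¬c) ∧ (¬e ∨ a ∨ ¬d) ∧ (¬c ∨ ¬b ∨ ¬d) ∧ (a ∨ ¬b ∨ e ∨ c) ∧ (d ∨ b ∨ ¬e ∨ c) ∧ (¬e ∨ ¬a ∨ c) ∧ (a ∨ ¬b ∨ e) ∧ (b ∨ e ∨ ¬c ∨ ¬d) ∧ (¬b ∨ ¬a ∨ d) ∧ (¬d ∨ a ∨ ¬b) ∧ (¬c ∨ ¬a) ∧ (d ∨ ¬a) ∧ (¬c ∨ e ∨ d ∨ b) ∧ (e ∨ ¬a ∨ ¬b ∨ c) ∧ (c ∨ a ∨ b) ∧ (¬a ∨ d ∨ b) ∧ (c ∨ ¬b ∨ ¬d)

True

Suppose e = False.
(b) alone gives b = True.
(c) alone gives c = True.
(a) alone gives a = True.
But (¬a) is also a unit clause — contradiction.
So every satisfying assignment has e = True.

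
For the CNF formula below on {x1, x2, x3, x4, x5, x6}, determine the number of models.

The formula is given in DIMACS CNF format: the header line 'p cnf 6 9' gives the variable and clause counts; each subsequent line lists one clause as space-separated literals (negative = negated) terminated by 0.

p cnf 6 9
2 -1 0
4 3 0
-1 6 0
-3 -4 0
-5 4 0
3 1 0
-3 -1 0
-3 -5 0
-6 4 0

There are 2^6 = 64 truth assignments over (x1, x2, x3, x4, x5, x6).
Split on x5. With x5 = True, the clauses containing x5 are satisfied and ¬x5 drops from the rest; 1 of the 2^5 = 32 assignments to the other variables satisfy what remains.
With x5 = False, by the same count on the reduced clause set, 3 assignments work.
Total: 1 + 3 = 4.

4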